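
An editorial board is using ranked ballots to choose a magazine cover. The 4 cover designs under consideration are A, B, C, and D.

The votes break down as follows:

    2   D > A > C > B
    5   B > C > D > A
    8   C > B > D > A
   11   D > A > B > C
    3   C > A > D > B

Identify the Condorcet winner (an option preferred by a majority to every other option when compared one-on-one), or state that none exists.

Head-to-head results (29 voters total):
A vs B: A wins 16–13.
A vs C: C wins 16–13.
A vs D: D wins 26–3.
B vs C: B wins 16–13.
B vs D: D wins 16–13.
C vs D: C wins 16–13.
No candidate beats all others: A beats B beats C beats A, a majority cycle.

None — there is no Condorcet winner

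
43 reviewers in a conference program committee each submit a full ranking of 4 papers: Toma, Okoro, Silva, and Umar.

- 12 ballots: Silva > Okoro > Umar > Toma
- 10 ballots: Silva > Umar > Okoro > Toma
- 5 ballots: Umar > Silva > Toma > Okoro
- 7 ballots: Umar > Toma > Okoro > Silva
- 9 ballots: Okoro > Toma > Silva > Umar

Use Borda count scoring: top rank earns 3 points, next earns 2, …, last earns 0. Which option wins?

Silva

Borda scores:
  Toma: 12·0 + 10·0 + 5·1 + 7·2 + 9·2 = 37
  Okoro: 12·2 + 10·1 + 5·0 + 7·1 + 9·3 = 68
  Silva: 12·3 + 10·3 + 5·2 + 7·0 + 9·1 = 85
  Umar: 12·1 + 10·2 + 5·3 + 7·3 + 9·0 = 68
Silva has the highest total.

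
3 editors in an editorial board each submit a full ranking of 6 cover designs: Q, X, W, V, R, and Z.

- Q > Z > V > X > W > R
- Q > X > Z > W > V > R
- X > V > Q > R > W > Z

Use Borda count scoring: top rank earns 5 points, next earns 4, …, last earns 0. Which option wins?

Q

Borda scores:
  Q: 5 + 5 + 3 = 13
  X: 2 + 4 + 5 = 11
  W: 1 + 2 + 1 = 4
  V: 3 + 1 + 4 = 8
  R: 0 + 0 + 2 = 2
  Z: 4 + 3 + 0 = 7
Q has the highest total.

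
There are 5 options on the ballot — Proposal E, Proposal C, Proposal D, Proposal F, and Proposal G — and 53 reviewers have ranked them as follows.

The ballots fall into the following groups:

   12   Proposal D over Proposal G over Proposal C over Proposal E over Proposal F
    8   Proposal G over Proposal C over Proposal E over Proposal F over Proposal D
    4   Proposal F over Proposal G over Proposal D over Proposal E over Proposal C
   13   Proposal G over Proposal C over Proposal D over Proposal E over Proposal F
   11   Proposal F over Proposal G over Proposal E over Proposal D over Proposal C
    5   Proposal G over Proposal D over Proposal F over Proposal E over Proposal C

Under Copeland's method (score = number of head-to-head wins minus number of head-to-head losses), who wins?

Proposal G

Pairwise results:
  Proposal E vs Proposal C: Proposal C wins 33–20.
  Proposal E vs Proposal D: Proposal D wins 34–19.
  Proposal E vs Proposal F: Proposal E wins 33–20.
  Proposal E vs Proposal G: Proposal G wins 53–0.
  Proposal C vs Proposal D: Proposal D wins 32–21.
  Proposal C vs Proposal F: Proposal C wins 33–20.
  Proposal C vs Proposal G: Proposal G wins 53–0.
  Proposal D vs Proposal F: Proposal D wins 30–23.
  Proposal D vs Proposal G: Proposal G wins 41–12.
  Proposal F vs Proposal G: Proposal G wins 38–15.
Copeland scores (wins − losses):
  Proposal E: 1 − 3 = -2
  Proposal C: 2 − 2 = 0
  Proposal D: 3 − 1 = 2
  Proposal F: 0 − 4 = -4
  Proposal G: 4 − 0 = 4
Proposal G has the best Copeland score.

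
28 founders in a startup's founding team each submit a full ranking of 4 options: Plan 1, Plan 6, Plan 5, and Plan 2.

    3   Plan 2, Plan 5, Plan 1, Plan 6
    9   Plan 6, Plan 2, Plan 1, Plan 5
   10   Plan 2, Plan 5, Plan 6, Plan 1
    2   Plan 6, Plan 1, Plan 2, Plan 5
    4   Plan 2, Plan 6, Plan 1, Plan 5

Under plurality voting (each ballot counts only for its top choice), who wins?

Plan 2

First-place vote totals:
  Plan 1: 0
  Plan 6: 11
  Plan 5: 0
  Plan 2: 17
Plan 2 has the most first-place votes.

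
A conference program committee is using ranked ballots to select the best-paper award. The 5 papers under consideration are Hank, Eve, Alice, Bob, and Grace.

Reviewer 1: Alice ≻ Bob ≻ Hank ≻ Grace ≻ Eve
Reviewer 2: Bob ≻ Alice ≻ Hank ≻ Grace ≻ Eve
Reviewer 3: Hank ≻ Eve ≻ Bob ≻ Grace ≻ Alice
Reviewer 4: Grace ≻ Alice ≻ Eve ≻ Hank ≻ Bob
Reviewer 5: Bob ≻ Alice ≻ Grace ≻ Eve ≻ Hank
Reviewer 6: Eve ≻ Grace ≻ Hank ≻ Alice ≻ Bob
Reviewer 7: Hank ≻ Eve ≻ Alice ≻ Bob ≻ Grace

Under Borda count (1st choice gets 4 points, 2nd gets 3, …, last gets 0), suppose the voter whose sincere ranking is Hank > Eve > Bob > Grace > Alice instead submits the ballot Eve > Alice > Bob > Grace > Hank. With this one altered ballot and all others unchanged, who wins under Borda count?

Borda totals with the altered ballot: Hank 11, Eve 14, Alice 19, Bob 14, Grace 12.
The winner is unchanged: still Alice.

Alice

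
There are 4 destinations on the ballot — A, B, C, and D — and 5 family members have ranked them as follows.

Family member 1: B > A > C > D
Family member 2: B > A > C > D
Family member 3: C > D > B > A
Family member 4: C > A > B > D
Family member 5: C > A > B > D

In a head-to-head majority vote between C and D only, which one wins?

C

Ballots ranking C above D: 5.
Ballots ranking D above C: 0.
C wins the head-to-head, 5–0.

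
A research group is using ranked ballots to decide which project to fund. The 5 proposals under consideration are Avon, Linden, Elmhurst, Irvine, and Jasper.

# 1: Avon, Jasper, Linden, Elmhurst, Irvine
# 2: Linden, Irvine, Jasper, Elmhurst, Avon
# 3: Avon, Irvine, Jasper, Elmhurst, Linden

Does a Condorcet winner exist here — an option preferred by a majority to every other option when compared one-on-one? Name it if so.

Head-to-head results (3 voters total):
Avon vs Linden: Avon wins 2–1.
Avon vs Elmhurst: Avon wins 2–1.
Avon vs Irvine: Avon wins 2–1.
Avon vs Jasper: Avon wins 2–1.
Linden vs Elmhurst: Linden wins 2–1.
Linden vs Irvine: Linden wins 2–1.
Linden vs Jasper: Jasper wins 2–1.
Elmhurst vs Irvine: Irvine wins 2–1.
Elmhurst vs Jasper: Jasper wins 3–0.
Irvine vs Jasper: Irvine wins 2–1.
Avon beats each rival — Linden (2–1), Elmhurst (2–1), Irvine (2–1), Jasper (2–1) — so Avon is the Condorcet winner.

Avon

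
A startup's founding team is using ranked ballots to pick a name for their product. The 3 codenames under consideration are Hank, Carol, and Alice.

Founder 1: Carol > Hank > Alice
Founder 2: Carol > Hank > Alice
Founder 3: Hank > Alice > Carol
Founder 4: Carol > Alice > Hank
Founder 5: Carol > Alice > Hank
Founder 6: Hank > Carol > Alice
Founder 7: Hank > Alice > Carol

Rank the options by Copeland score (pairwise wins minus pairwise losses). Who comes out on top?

Carol

Pairwise results:
  Hank vs Carol: Carol wins 4–3.
  Hank vs Alice: Hank wins 5–2.
  Carol vs Alice: Carol wins 5–2.
Copeland scores (wins − losses):
  Hank: 1 − 1 = 0
  Carol: 2 − 0 = 2
  Alice: 0 − 2 = -2
Carol has the best Copeland score.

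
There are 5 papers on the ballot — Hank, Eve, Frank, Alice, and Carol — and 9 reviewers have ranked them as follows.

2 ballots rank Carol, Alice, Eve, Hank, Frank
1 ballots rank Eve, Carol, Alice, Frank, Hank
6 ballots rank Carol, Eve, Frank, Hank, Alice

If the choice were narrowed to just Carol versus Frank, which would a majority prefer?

Carol

Ballots ranking Carol above Frank: 2+1+6 = 9.
Ballots ranking Frank above Carol: 0.
Carol wins the head-to-head, 9–0.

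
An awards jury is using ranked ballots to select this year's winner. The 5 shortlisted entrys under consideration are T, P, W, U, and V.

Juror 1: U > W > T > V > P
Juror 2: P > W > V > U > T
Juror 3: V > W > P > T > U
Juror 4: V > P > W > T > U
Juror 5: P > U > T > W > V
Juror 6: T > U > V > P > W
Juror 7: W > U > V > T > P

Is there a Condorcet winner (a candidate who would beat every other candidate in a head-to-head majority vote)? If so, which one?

Head-to-head results (7 voters total):
T vs P: P wins 4–3.
T vs W: W wins 5–2.
T vs U: U wins 4–3.
T vs V: V wins 4–3.
P vs W: P wins 4–3.
P vs U: P wins 4–3.
P vs V: V wins 5–2.
W vs U: W wins 4–3.
W vs V: W wins 4–3.
U vs V: U wins 4–3.
No candidate beats all others: P beats W beats V beats P, a majority cycle.

None — there is no Condorcet winner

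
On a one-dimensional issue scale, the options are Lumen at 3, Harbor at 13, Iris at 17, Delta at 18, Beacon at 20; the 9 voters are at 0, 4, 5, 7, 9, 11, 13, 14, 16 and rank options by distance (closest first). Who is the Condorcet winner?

Harbor

With single-peaked preferences on a line, the Condorcet winner is the candidate closest to the median voter.
The median voter (position 9) is closest to Harbor at 13.
Check: Harbor vs Iris — voters closer to Harbor: 8 of 9.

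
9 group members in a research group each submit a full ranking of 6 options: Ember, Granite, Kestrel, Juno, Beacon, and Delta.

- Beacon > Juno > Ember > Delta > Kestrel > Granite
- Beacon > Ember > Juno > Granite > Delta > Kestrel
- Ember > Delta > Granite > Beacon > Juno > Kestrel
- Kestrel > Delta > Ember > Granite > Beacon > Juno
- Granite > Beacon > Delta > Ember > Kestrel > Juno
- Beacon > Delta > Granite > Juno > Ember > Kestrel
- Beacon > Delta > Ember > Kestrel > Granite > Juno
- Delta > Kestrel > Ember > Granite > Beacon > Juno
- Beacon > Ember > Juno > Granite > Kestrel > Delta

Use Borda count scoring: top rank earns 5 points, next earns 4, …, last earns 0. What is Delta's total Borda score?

27

Borda scores:
  Ember: 3 + 4 + 5 + 3 + 2 + 1 + 3 + 3 + 4 = 28
  Granite: 0 + 2 + 3 + 2 + 5 + 3 + 1 + 2 + 2 = 20
  Kestrel: 1 + 0 + 0 + 5 + 1 + 0 + 2 + 4 + 1 = 14
  Juno: 4 + 3 + 1 + 0 + 0 + 2 + 0 + 0 + 3 = 13
  Beacon: 5 + 5 + 2 + 1 + 4 + 5 + 5 + 1 + 5 = 33
  Delta: 2 + 1 + 4 + 4 + 3 + 4 + 4 + 5 + 0 = 27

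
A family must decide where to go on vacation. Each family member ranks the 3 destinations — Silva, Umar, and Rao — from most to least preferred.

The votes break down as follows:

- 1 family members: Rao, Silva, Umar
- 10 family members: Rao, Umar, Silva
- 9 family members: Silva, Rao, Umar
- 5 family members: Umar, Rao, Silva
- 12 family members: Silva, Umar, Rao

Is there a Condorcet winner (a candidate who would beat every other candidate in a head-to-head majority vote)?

Yes

Head-to-head results (37 voters total):
Silva vs Umar: Silva wins 22–15.
Silva vs Rao: Silva wins 21–16.
Umar vs Rao: Rao wins 20–17.
Silva beats each rival — Umar (22–15), Rao (21–16) — so Silva is the Condorcet winner.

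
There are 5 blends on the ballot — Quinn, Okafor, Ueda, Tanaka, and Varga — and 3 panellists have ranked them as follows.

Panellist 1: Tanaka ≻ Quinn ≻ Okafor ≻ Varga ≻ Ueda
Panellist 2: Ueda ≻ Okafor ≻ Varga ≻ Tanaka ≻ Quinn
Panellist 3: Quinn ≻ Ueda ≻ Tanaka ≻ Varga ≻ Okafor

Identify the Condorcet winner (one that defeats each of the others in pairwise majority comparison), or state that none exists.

No Condorcet winner

Head-to-head results (3 voters total):
Quinn vs Okafor: Quinn wins 2–1.
Quinn vs Ueda: Quinn wins 2–1.
Quinn vs Tanaka: Tanaka wins 2–1.
Quinn vs Varga: Quinn wins 2–1.
Okafor vs Ueda: Ueda wins 2–1.
Okafor vs Tanaka: Tanaka wins 2–1.
Okafor vs Varga: Okafor wins 2–1.
Ueda vs Tanaka: Ueda wins 2–1.
Ueda vs Varga: Ueda wins 2–1.
Tanaka vs Varga: Tanaka wins 2–1.
No candidate beats all others: Quinn beats Ueda beats Tanaka beats Quinn, a majority cycle.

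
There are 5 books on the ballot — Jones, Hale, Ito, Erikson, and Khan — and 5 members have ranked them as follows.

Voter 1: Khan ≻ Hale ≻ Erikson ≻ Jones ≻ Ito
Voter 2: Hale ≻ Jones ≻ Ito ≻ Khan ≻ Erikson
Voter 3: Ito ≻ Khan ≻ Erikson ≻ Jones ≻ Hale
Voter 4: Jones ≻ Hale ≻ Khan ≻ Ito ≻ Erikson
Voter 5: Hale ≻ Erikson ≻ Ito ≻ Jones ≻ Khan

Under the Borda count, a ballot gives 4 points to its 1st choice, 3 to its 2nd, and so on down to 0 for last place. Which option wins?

Hale

Borda scores:
  Jones: 1 + 3 + 1 + 4 + 1 = 10
  Hale: 3 + 4 + 0 + 3 + 4 = 14
  Ito: 0 + 2 + 4 + 1 + 2 = 9
  Erikson: 2 + 0 + 2 + 0 + 3 = 7
  Khan: 4 + 1 + 3 + 2 + 0 = 10
Hale has the highest total.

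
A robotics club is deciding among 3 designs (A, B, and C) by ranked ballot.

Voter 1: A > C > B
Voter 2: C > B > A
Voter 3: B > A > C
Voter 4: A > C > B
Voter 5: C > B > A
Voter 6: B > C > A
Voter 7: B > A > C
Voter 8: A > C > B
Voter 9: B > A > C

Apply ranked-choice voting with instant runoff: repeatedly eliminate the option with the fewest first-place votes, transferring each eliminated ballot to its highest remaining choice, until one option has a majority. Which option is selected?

B

Round 1: B 4, A 3, C 2. C has the fewest and is eliminated.
Round 2: B 6, A 3. B has a majority.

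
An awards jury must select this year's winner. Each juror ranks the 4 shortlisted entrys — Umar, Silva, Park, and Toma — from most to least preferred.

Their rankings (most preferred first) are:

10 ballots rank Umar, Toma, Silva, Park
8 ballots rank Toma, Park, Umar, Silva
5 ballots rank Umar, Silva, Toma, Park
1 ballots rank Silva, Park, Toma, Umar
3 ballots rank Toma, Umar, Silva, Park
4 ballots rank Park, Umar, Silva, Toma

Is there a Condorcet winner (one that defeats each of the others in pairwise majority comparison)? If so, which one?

Head-to-head results (31 voters total):
Umar vs Silva: Umar wins 30–1.
Umar vs Park: Umar wins 18–13.
Umar vs Toma: Umar wins 19–12.
Silva vs Park: Silva wins 19–12.
Silva vs Toma: Toma wins 21–10.
Park vs Toma: Toma wins 26–5.
Umar beats each rival — Silva (30–1), Park (18–13), Toma (19–12) — so Umar is the Condorcet winner.

Umar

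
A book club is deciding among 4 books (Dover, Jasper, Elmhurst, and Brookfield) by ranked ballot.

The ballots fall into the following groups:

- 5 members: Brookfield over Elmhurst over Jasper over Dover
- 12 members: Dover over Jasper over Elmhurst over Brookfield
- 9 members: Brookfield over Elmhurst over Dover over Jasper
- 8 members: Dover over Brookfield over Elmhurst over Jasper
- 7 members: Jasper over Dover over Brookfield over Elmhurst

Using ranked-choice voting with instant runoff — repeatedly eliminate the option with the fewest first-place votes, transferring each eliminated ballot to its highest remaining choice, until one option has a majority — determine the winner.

Dover

Round 1: Dover 20, Brookfield 14, Jasper 7, Elmhurst 0. Elmhurst has the fewest and is eliminated.
Round 2: Dover 20, Brookfield 14, Jasper 7. Jasper has the fewest and is eliminated.
Round 3: Dover 27, Brookfield 14. Dover has a majority.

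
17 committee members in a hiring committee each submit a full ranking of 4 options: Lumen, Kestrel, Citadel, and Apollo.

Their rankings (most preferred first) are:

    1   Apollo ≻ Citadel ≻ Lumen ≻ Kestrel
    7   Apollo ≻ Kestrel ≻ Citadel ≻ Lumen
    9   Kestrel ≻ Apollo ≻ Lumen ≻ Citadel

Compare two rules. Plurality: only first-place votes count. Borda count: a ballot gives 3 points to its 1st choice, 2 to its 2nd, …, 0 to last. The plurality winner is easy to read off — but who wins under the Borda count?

Plurality first-place counts: Lumen 0, Kestrel 9, Citadel 0, Apollo 8 → Kestrel.
Borda totals: Lumen 10, Kestrel 41, Citadel 9, Apollo 42 → Apollo.

Apollo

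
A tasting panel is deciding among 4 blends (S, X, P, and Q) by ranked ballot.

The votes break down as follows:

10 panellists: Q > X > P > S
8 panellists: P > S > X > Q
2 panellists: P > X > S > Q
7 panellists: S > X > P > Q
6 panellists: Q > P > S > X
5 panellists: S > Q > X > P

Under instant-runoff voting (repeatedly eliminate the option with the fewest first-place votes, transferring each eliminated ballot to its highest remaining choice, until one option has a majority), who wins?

S

Round 1: Q 16, S 12, P 10, X 0. X has the fewest and is eliminated.
Round 2: Q 16, S 12, P 10. P has the fewest and is eliminated.
Round 3: S 22, Q 16. S has a majority.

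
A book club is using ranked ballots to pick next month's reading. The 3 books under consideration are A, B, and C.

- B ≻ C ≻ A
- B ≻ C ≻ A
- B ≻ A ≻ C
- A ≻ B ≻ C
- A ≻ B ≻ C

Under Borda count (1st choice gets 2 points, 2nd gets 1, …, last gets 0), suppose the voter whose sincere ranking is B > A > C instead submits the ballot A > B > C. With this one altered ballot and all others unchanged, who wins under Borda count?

Borda totals with the altered ballot: A 6, B 7, C 2.
The winner is unchanged: still B.

B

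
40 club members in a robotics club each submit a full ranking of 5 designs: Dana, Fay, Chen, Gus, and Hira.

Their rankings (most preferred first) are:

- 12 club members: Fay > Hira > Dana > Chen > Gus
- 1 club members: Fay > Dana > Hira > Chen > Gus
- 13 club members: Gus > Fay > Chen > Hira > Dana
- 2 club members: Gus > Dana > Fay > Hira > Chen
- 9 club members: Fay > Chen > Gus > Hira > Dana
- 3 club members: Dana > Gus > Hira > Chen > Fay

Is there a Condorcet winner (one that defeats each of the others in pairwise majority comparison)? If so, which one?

Head-to-head results (40 voters total):
Dana vs Fay: Fay wins 35–5.
Dana vs Chen: Chen wins 22–18.
Dana vs Gus: Gus wins 24–16.
Dana vs Hira: Hira wins 34–6.
Fay vs Chen: Fay wins 37–3.
Fay vs Gus: Fay wins 22–18.
Fay vs Hira: Fay wins 37–3.
Chen vs Gus: Chen wins 22–18.
Chen vs Hira: Chen wins 22–18.
Gus vs Hira: Gus wins 27–13.
Fay beats each rival — Dana (35–5), Chen (37–3), Gus (22–18), Hira (37–3) — so Fay is the Condorcet winner.

Fay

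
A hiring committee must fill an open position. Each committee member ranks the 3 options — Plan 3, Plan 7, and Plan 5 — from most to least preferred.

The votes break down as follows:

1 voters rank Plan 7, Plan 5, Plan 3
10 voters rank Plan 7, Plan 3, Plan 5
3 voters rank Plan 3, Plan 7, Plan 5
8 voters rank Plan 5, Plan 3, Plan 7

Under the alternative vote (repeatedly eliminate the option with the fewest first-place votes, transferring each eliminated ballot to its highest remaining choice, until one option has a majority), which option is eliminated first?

Plan 3

Round 1: Plan 7 11, Plan 5 8, Plan 3 3. Plan 3 has the fewest and is eliminated.
Round 2: Plan 7 14, Plan 5 8. Plan 7 has a majority.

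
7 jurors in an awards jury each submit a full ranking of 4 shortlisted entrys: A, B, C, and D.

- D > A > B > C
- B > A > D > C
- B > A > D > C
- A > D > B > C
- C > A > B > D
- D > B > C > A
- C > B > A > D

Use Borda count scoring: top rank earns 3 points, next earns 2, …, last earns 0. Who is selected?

B

Borda scores:
  A: 2 + 2 + 2 + 3 + 2 + 0 + 1 = 12
  B: 1 + 3 + 3 + 1 + 1 + 2 + 2 = 13
  C: 0 + 0 + 0 + 0 + 3 + 1 + 3 = 7
  D: 3 + 1 + 1 + 2 + 0 + 3 + 0 = 10
B has the highest total.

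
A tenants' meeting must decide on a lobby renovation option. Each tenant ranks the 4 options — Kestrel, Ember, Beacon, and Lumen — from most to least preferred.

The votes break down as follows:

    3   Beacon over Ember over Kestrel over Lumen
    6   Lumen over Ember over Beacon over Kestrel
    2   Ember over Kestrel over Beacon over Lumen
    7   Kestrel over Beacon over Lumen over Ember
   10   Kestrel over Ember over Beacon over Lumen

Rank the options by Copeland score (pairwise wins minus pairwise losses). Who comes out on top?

Pairwise results:
  Kestrel vs Ember: Kestrel wins 17–11.
  Kestrel vs Beacon: Kestrel wins 19–9.
  Kestrel vs Lumen: Kestrel wins 22–6.
  Ember vs Beacon: Ember wins 18–10.
  Ember vs Lumen: Ember wins 15–13.
  Beacon vs Lumen: Beacon wins 22–6.
Copeland scores (wins − losses):
  Kestrel: 3 − 0 = 3
  Ember: 2 − 1 = 1
  Beacon: 1 − 2 = -1
  Lumen: 0 − 3 = -3
Kestrel has the best Copeland score.

Kestrel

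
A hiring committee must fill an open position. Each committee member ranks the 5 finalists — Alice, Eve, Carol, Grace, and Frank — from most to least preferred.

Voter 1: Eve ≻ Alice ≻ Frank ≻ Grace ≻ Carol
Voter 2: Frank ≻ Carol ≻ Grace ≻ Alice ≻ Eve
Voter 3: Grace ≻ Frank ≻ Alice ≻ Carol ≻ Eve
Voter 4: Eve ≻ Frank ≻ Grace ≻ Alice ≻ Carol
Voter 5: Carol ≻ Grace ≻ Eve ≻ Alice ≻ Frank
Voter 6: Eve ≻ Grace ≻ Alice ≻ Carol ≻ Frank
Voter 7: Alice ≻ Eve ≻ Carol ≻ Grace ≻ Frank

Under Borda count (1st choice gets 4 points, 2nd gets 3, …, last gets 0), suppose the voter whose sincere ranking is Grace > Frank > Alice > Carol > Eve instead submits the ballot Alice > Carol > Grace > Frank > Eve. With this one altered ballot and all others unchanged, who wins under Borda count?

Borda totals with the altered ballot: Alice 16, Eve 17, Carol 13, Grace 14, Frank 10.
The winner is unchanged: still Eve.

Eve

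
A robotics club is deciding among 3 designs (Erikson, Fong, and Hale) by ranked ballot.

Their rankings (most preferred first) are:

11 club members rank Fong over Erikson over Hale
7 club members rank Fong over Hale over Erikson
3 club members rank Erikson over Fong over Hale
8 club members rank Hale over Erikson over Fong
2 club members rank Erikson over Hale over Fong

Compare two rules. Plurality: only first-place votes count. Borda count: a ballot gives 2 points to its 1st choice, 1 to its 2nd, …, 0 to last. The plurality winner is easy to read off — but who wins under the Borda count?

Plurality first-place counts: Erikson 5, Fong 18, Hale 8 → Fong.
Borda totals: Erikson 29, Fong 39, Hale 25 → Fong.

Fong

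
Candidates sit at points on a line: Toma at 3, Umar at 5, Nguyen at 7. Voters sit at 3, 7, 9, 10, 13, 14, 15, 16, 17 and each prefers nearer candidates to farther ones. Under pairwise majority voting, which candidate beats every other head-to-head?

Nguyen

With single-peaked preferences on a line, the Condorcet winner is the candidate closest to the median voter.
The median voter (position 13) is closest to Nguyen at 7.
Check: Nguyen vs Toma — voters closer to Nguyen: 8 of 9.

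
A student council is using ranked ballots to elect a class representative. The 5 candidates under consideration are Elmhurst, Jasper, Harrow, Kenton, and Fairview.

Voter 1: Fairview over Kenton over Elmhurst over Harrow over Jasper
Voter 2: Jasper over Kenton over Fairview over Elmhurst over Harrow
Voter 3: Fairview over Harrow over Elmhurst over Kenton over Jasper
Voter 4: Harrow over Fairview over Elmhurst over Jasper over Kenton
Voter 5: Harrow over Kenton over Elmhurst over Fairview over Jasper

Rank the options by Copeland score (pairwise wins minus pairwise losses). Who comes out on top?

Pairwise results:
  Elmhurst vs Jasper: Elmhurst wins 4–1.
  Elmhurst vs Harrow: Harrow wins 3–2.
  Elmhurst vs Kenton: Kenton wins 3–2.
  Elmhurst vs Fairview: Fairview wins 4–1.
  Jasper vs Harrow: Harrow wins 4–1.
  Jasper vs Kenton: Kenton wins 3–2.
  Jasper vs Fairview: Fairview wins 4–1.
  Harrow vs Kenton: Harrow wins 3–2.
  Harrow vs Fairview: Fairview wins 3–2.
  Kenton vs Fairview: Fairview wins 3–2.
Copeland scores (wins − losses):
  Elmhurst: 1 − 3 = -2
  Jasper: 0 − 4 = -4
  Harrow: 3 − 1 = 2
  Kenton: 2 − 2 = 0
  Fairview: 4 − 0 = 4
Fairview has the best Copeland score.

Fairview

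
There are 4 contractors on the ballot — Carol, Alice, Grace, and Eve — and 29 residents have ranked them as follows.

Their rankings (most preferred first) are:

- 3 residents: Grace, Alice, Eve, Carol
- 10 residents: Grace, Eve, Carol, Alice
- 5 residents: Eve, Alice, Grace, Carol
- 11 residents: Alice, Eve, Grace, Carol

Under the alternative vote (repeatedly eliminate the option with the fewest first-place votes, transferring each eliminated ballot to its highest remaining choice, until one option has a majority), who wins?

Alice

Round 1: Grace 13, Alice 11, Eve 5, Carol 0. Carol has the fewest and is eliminated.
Round 2: Grace 13, Alice 11, Eve 5. Eve has the fewest and is eliminated.
Round 3: Alice 16, Grace 13. Alice has a majority.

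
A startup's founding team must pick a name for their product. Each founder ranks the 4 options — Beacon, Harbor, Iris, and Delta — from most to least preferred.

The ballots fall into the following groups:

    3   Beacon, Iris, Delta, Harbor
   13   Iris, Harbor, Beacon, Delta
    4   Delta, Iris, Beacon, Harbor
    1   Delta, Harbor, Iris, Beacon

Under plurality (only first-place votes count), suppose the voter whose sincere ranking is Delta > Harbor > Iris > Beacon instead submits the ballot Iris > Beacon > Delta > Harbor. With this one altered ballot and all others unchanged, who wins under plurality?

Iris

First-place totals with the altered ballot: Beacon 3, Harbor 0, Iris 14, Delta 4.
The winner is unchanged: still Iris.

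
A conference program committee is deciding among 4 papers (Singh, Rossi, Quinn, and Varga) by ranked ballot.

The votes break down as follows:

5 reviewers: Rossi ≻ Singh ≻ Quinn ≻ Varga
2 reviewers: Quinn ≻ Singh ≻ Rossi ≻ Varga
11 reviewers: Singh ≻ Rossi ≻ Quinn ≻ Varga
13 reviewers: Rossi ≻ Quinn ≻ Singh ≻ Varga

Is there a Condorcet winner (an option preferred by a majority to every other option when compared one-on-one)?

Head-to-head results (31 voters total):
Singh vs Rossi: Rossi wins 18–13.
Singh vs Quinn: Singh wins 16–15.
Singh vs Varga: Singh wins 31–0.
Rossi vs Quinn: Rossi wins 29–2.
Rossi vs Varga: Rossi wins 31–0.
Quinn vs Varga: Quinn wins 31–0.
Rossi beats each rival — Singh (18–13), Quinn (29–2), Varga (31–0) — so Rossi is the Condorcet winner.

Yes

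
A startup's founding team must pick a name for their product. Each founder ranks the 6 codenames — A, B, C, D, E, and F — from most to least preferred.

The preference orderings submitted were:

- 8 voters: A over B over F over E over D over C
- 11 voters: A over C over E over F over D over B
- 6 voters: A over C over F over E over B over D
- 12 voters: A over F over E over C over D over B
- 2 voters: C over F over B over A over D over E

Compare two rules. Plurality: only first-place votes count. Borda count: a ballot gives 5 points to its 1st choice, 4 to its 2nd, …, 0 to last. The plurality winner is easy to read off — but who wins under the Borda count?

Plurality first-place counts: A 37, B 0, C 2, D 0, E 0, F 0 → A.
Borda totals: A 189, B 44, C 102, D 33, E 97, F 120 → A.

A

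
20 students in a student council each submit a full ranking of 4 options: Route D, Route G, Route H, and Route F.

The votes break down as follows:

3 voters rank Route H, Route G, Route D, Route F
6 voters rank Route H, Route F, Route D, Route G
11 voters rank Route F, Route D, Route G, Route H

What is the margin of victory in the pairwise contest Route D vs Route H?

2

Ballots ranking Route D above Route H: 11.
Ballots ranking Route H above Route D: 3+6 = 9.
Route D wins 11–9, a margin of 2.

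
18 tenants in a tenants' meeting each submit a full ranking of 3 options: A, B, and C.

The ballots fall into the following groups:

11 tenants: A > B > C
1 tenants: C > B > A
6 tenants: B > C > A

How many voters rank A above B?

11

Ballots ranking A above B: 11.
Ballots ranking B above A: 1+6 = 7.
So 11 of 18 voters prefer A to B.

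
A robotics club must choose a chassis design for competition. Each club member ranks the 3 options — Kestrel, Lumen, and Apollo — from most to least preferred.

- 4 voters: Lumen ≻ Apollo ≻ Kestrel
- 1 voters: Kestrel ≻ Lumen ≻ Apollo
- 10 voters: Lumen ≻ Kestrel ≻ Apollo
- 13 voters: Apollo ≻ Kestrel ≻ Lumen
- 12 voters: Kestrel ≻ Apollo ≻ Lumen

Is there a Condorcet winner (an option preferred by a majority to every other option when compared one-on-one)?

Yes

Head-to-head results (40 voters total):
Kestrel vs Lumen: Kestrel wins 26–14.
Kestrel vs Apollo: Kestrel wins 23–17.
Lumen vs Apollo: Apollo wins 25–15.
Kestrel beats each rival — Lumen (26–14), Apollo (23–17) — so Kestrel is the Condorcet winner.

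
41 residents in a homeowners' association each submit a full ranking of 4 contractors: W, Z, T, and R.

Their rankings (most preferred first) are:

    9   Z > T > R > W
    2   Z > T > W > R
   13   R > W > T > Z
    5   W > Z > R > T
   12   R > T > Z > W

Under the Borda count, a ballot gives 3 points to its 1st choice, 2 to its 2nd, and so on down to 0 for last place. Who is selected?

Borda scores:
  W: 9·0 + 2·1 + 13·2 + 5·3 + 12·0 = 43
  Z: 9·3 + 2·3 + 13·0 + 5·2 + 12·1 = 55
  T: 9·2 + 2·2 + 13·1 + 5·0 + 12·2 = 59
  R: 9·1 + 2·0 + 13·3 + 5·1 + 12·3 = 89
R has the highest total.

R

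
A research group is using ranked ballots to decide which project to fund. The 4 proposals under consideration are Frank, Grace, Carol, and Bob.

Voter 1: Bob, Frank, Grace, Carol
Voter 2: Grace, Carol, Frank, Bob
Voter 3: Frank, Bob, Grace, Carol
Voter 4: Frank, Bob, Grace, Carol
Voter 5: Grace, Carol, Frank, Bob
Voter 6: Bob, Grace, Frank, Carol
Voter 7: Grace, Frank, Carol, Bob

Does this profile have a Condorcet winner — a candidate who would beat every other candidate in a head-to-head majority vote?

Head-to-head results (7 voters total):
Frank vs Grace: Grace wins 4–3.
Frank vs Carol: Frank wins 5–2.
Frank vs Bob: Frank wins 5–2.
Grace vs Carol: Grace wins 7–0.
Grace vs Bob: Bob wins 4–3.
Carol vs Bob: Bob wins 4–3.
No candidate beats all others: Frank beats Bob beats Grace beats Frank, a majority cycle.

No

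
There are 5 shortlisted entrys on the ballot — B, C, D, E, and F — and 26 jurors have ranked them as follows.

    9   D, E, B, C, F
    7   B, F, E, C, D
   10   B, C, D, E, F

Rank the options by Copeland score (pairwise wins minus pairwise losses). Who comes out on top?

Pairwise results:
  B vs C: B wins 26–0.
  B vs D: B wins 17–9.
  B vs E: B wins 17–9.
  B vs F: B wins 26–0.
  C vs D: C wins 17–9.
  C vs E: E wins 16–10.
  C vs F: C wins 19–7.
  D vs E: D wins 19–7.
  D vs F: D wins 19–7.
  E vs F: E wins 19–7.
Copeland scores (wins − losses):
  B: 4 − 0 = 4
  C: 2 − 2 = 0
  D: 2 − 2 = 0
  E: 2 − 2 = 0
  F: 0 − 4 = -4
B has the best Copeland score.

B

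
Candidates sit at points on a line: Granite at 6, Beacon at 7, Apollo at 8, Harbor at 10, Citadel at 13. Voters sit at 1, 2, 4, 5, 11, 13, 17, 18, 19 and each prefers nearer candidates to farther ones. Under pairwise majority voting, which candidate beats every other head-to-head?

Harbor

With single-peaked preferences on a line, the Condorcet winner is the candidate closest to the median voter.
The median voter (position 11) is closest to Harbor at 10.
Check: Harbor vs Beacon — voters closer to Harbor: 5 of 9.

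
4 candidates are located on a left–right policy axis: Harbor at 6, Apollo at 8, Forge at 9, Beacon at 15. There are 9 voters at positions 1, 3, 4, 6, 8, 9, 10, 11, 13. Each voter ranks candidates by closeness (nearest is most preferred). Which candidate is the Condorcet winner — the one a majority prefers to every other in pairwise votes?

With single-peaked preferences on a line, the Condorcet winner is the candidate closest to the median voter.
The median voter (position 8) is closest to Apollo at 8.
Check: Apollo vs Beacon — voters closer to Apollo: 8 of 9.

Apollo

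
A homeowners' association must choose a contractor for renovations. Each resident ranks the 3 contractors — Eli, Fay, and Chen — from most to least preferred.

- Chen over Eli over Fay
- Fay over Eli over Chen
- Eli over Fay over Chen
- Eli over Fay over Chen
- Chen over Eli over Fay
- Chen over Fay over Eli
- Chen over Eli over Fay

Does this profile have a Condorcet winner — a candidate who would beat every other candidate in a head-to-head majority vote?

Head-to-head results (7 voters total):
Eli vs Fay: Eli wins 5–2.
Eli vs Chen: Chen wins 4–3.
Fay vs Chen: Chen wins 4–3.
Chen beats each rival — Eli (4–3), Fay (4–3) — so Chen is the Condorcet winner.

Yes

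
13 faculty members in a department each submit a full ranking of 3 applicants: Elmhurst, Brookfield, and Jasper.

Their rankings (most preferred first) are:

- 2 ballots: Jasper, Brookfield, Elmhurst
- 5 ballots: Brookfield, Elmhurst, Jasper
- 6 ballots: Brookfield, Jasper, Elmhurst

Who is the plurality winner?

First-place vote totals:
  Elmhurst: 0
  Brookfield: 11
  Jasper: 2
Brookfield has the most first-place votes.

Brookfield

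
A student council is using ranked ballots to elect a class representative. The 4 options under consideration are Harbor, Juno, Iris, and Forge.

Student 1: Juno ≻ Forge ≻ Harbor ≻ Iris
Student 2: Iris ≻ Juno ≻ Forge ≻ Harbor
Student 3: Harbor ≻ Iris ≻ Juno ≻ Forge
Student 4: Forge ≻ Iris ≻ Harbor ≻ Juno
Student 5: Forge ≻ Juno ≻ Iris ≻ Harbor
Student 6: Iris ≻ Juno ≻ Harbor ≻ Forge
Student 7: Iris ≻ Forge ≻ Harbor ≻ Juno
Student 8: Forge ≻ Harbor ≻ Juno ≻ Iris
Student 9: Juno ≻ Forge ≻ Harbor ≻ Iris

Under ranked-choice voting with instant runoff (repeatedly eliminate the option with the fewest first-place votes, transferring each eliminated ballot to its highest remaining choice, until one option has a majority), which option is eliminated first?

Harbor

Round 1: Iris 3, Forge 3, Juno 2, Harbor 1. Harbor has the fewest and is eliminated.
Round 2: Iris 4, Forge 3, Juno 2. Juno has the fewest and is eliminated.
Round 3: Forge 5, Iris 4. Forge has a majority.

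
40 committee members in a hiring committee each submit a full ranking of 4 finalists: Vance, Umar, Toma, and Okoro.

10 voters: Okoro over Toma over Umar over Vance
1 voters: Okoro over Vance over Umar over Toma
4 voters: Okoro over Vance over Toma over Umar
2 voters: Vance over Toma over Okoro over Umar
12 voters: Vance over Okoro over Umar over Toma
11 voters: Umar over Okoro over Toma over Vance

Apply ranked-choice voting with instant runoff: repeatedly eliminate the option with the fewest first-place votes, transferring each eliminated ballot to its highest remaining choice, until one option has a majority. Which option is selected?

Okoro

Round 1: Okoro 15, Vance 14, Umar 11, Toma 0. Toma has the fewest and is eliminated.
Round 2: Okoro 15, Vance 14, Umar 11. Umar has the fewest and is eliminated.
Round 3: Okoro 26, Vance 14. Okoro has a majority.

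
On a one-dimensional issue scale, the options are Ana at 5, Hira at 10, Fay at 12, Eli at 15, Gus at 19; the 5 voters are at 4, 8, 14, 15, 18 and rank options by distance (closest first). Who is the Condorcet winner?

With single-peaked preferences on a line, the Condorcet winner is the candidate closest to the median voter.
The median voter (position 14) is closest to Eli at 15.
Check: Eli vs Hira — voters closer to Eli: 3 of 5.

Eli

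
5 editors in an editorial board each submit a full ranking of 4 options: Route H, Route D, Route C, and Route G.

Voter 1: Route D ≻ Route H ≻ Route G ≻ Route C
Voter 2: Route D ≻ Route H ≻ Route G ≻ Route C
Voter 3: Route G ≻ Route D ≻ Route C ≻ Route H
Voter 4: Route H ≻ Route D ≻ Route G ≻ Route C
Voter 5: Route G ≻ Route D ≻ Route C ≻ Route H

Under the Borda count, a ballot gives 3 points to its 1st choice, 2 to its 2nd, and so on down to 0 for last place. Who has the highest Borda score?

Borda scores:
  Route H: 2 + 2 + 0 + 3 + 0 = 7
  Route D: 3 + 3 + 2 + 2 + 2 = 12
  Route C: 0 + 0 + 1 + 0 + 1 = 2
  Route G: 1 + 1 + 3 + 1 + 3 = 9
Route D has the highest total.

Route D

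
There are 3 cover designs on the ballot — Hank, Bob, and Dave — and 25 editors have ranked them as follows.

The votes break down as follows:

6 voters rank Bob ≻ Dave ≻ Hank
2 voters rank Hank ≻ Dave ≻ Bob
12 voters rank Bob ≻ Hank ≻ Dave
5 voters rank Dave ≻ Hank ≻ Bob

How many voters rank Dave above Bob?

7

Ballots ranking Dave above Bob: 2+5 = 7.
Ballots ranking Bob above Dave: 6+12 = 18.
So 7 of 25 voters prefer Dave to Bob.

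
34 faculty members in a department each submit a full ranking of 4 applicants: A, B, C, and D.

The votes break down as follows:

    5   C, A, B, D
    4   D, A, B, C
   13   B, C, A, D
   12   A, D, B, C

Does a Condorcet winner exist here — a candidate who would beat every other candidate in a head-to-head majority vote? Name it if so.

None — there is no Condorcet winner

Head-to-head results (34 voters total):
A vs B: A wins 21–13.
A vs C: C wins 18–16.
A vs D: A wins 30–4.
B vs C: B wins 29–5.
B vs D: B wins 18–16.
C vs D: C wins 18–16.
No candidate beats all others: A beats B beats C beats A, a majority cycle.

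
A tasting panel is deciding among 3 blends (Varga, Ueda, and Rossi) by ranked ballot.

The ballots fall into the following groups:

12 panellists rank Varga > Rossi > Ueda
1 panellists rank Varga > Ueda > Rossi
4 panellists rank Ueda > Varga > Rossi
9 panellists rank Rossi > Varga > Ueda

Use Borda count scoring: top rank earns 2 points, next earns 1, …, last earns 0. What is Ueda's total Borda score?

Borda scores:
  Varga: 12·2 + 2 + 4·1 + 9·1 = 39
  Ueda: 12·0 + 1 + 4·2 + 9·0 = 9
  Rossi: 12·1 + 0 + 4·0 + 9·2 = 30

9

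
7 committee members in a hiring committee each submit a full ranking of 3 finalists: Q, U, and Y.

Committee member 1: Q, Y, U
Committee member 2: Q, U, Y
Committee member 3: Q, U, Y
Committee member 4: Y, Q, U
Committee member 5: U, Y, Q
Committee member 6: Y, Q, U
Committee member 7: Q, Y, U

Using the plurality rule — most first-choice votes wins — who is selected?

First-place vote totals:
  Q: 4
  U: 1
  Y: 2
Q has the most first-place votes.

Q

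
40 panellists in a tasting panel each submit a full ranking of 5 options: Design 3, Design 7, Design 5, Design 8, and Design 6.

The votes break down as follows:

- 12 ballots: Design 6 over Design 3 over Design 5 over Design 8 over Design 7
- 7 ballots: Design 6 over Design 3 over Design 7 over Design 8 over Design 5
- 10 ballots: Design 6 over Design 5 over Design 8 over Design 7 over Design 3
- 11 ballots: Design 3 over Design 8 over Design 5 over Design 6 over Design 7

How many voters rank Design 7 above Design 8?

Ballots ranking Design 7 above Design 8: 7.
Ballots ranking Design 8 above Design 7: 12+10+11 = 33.
So 7 of 40 voters prefer Design 7 to Design 8.

7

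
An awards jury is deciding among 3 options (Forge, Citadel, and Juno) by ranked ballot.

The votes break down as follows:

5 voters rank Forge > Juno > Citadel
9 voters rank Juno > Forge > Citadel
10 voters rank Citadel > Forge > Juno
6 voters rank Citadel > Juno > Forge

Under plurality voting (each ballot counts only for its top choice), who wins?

First-place vote totals:
  Forge: 5
  Citadel: 16
  Juno: 9
Citadel has the most first-place votes.

Citadel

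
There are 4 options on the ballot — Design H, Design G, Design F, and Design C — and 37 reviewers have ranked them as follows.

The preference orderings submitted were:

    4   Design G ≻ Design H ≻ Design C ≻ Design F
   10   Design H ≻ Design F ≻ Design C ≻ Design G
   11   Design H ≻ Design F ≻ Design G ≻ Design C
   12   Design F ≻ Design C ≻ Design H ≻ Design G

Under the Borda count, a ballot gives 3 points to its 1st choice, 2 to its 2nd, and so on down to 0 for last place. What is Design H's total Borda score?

83

Borda scores:
  Design H: 4·2 + 10·3 + 11·3 + 12·1 = 83
  Design G: 4·3 + 10·0 + 11·1 + 12·0 = 23
  Design F: 4·0 + 10·2 + 11·2 + 12·3 = 78
  Design C: 4·1 + 10·1 + 11·0 + 12·2 = 38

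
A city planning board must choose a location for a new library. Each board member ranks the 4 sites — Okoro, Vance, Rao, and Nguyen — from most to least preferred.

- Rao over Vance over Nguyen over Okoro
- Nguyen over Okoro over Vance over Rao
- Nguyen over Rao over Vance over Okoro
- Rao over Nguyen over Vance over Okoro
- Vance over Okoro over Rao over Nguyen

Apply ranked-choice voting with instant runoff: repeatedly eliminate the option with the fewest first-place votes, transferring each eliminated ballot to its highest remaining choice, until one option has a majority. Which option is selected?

Round 1: Rao 2, Nguyen 2, Vance 1, Okoro 0. Okoro has the fewest and is eliminated.
Round 2: Rao 2, Nguyen 2, Vance 1. Vance has the fewest and is eliminated.
Round 3: Rao 3, Nguyen 2. Rao has a majority.

Rao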